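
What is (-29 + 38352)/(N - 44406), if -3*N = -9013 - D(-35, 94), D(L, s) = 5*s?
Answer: -38323/41245 ≈ -0.92916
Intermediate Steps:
N = 3161 (N = -(-9013 - 5*94)/3 = -(-9013 - 1*470)/3 = -(-9013 - 470)/3 = -⅓*(-9483) = 3161)
(-29 + 38352)/(N - 44406) = (-29 + 38352)/(3161 - 44406) = 38323/(-41245) = 38323*(-1/41245) = -38323/41245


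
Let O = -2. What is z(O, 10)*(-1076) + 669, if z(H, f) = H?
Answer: 2821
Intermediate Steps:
z(O, 10)*(-1076) + 669 = -2*(-1076) + 669 = 2152 + 669 = 2821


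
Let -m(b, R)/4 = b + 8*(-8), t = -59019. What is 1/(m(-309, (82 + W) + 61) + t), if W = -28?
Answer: -1/57527 ≈ -1.7383e-5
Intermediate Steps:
m(b, R) = 256 - 4*b (m(b, R) = -4*(b + 8*(-8)) = -4*(b - 64) = -4*(-64 + b) = 256 - 4*b)
1/(m(-309, (82 + W) + 61) + t) = 1/((256 - 4*(-309)) - 59019) = 1/((256 + 1236) - 59019) = 1/(1492 - 59019) = 1/(-57527) = -1/57527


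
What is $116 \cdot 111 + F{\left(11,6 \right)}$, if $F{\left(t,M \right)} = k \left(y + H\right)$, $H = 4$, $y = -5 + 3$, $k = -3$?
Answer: $12870$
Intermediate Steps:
$y = -2$
$F{\left(t,M \right)} = -6$ ($F{\left(t,M \right)} = - 3 \left(-2 + 4\right) = \left(-3\right) 2 = -6$)
$116 \cdot 111 + F{\left(11,6 \right)} = 116 \cdot 111 - 6 = 12876 - 6 = 12870$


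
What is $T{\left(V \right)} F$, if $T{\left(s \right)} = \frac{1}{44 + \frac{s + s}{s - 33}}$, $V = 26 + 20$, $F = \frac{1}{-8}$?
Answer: $- \frac{13}{5312} \approx -0.0024473$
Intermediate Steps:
$F = - \frac{1}{8} \approx -0.125$
$V = 46$
$T{\left(s \right)} = \frac{1}{44 + \frac{2 s}{-33 + s}}$
$T{\left(V \right)} F = \frac{-33 + 46}{2 \left(-726 + 23 \cdot 46\right)} \left(- \frac{1}{8}\right) = \frac{1}{2} \frac{1}{-726 + 1058} \cdot 13 \left(- \frac{1}{8}\right) = \frac{1}{2} \cdot \frac{1}{332} \cdot 13 \left(- \frac{1}{8}\right) = \frac{13}{664} \left(- \frac{1}{8}\right) = - \frac{13}{5312}$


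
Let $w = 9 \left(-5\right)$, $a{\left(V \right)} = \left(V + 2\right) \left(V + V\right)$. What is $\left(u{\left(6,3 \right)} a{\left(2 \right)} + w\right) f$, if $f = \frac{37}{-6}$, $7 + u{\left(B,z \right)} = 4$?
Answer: $\frac{1147}{2} \approx 573.5$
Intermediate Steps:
$u{\left(B,z \right)} = -3$ ($u{\left(B,z \right)} = -7 + 4 = -3$)
$a{\left(V \right)} = 2 V \left(2 + V\right)$ ($a{\left(V \right)} = \left(2 + V\right) 2 V = 2 V \left(2 + V\right)$)
$w = -45$
$f = - \frac{37}{6}$ ($f = 37 \left(- \frac{1}{6}\right) = - \frac{37}{6} \approx -6.1667$)
$\left(u{\left(6,3 \right)} a{\left(2 \right)} + w\right) f = \left(- 3 \cdot 2 \cdot 2 \left(2 + 2\right) - 45\right) \left(- \frac{37}{6}\right) = \left(- 3 \cdot 2 \cdot 2 \cdot 4 - 45\right) \left(- \frac{37}{6}\right) = \left(\left(-3\right) 16 - 45\right) \left(- \frac{37}{6}\right) = \left(-48 - 45\right) \left(- \frac{37}{6}\right) = \left(-93\right) \left(- \frac{37}{6}\right) = \frac{1147}{2}$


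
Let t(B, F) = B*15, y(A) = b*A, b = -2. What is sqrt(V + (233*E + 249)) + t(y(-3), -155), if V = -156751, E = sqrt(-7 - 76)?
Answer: 90 + sqrt(-156502 + 233*I*sqrt(83)) ≈ 92.683 + 395.61*I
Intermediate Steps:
E = I*sqrt(83) (E = sqrt(-83) = I*sqrt(83) ≈ 9.1104*I)
y(A) = -2*A
t(B, F) = 15*B
sqrt(V + (233*E + 249)) + t(y(-3), -155) = sqrt(-156751 + (233*(I*sqrt(83)) + 249)) + 15*(-2*(-3)) = sqrt(-156751 + (233*I*sqrt(83) + 249)) + 15*6 = sqrt(-156751 + (249 + 233*I*sqrt(83))) + 90 = sqrt(-156502 + 233*I*sqrt(83)) + 90 = 90 + sqrt(-156502 + 233*I*sqrt(83))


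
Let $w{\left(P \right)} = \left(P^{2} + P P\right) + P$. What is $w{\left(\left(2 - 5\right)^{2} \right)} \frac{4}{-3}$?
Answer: $-228$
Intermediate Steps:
$w{\left(P \right)} = P + 2 P^{2}$ ($w{\left(P \right)} = \left(P^{2} + P^{2}\right) + P = 2 P^{2} + P = P + 2 P^{2}$)
$w{\left(\left(2 - 5\right)^{2} \right)} \frac{4}{-3} = \left(2 - 5\right)^{2} \left(1 + 2 \left(2 - 5\right)^{2}\right) \frac{4}{-3} = \left(-3\right)^{2} \left(1 + 2 \left(-3\right)^{2}\right) 4 \left(- \frac{1}{3}\right) = 9 \left(1 + 2 \cdot 9\right) \left(- \frac{4}{3}\right) = 9 \left(1 + 18\right) \left(- \frac{4}{3}\right) = 9 \cdot 19 \left(- \frac{4}{3}\right) = 171 \left(- \frac{4}{3}\right) = -228$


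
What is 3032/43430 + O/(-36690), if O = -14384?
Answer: 7359412/15934467 ≈ 0.46185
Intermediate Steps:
3032/43430 + O/(-36690) = 3032/43430 - 14384/(-36690) = 3032*(1/43430) - 14384*(-1/36690) = 1516/21715 + 7192/18345 = 7359412/15934467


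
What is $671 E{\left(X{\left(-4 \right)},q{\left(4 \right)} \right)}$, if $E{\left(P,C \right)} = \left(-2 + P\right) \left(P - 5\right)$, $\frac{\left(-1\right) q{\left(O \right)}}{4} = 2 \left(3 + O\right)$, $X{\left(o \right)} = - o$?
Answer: $-1342$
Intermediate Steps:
$q{\left(O \right)} = -24 - 8 O$ ($q{\left(O \right)} = - 4 \cdot 2 \left(3 + O\right) = - 4 \left(6 + 2 O\right) = -24 - 8 O$)
$E{\left(P,C \right)} = \left(-5 + P\right) \left(-2 + P\right)$ ($E{\left(P,C \right)} = \left(-2 + P\right) \left(-5 + P\right) = \left(-5 + P\right) \left(-2 + P\right)$)
$671 E{\left(X{\left(-4 \right)},q{\left(4 \right)} \right)} = 671 \left(10 + \left(\left(-1\right) \left(-4\right)\right)^{2} - 7 \left(\left(-1\right) \left(-4\right)\right)\right) = 671 \left(10 + 4^{2} - 28\right) = 671 \left(10 + 16 - 28\right) = 671 \left(-2\right) = -1342$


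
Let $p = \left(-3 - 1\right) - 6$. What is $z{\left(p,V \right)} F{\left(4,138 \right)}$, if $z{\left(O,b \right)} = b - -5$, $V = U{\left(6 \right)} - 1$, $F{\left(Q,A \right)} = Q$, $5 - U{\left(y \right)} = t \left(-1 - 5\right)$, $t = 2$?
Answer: $84$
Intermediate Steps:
$U{\left(y \right)} = 17$ ($U{\left(y \right)} = 5 - 2 \left(-1 - 5\right) = 5 - 2 \left(-6\right) = 5 - -12 = 5 + 12 = 17$)
$p = -10$ ($p = -4 - 6 = -10$)
$V = 16$ ($V = 17 - 1 = 16$)
$z{\left(O,b \right)} = 5 + b$ ($z{\left(O,b \right)} = b + 5 = 5 + b$)
$z{\left(p,V \right)} F{\left(4,138 \right)} = \left(5 + 16\right) 4 = 21 \cdot 4 = 84$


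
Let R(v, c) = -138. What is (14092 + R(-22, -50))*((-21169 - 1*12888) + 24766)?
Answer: -129646614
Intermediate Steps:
(14092 + R(-22, -50))*((-21169 - 1*12888) + 24766) = (14092 - 138)*((-21169 - 1*12888) + 24766) = 13954*((-21169 - 12888) + 24766) = 13954*(-34057 + 24766) = 13954*(-9291) = -129646614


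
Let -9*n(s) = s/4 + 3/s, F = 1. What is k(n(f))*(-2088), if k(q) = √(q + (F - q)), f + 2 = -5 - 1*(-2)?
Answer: -2088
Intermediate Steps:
f = -5 (f = -2 + (-5 - 1*(-2)) = -2 + (-5 + 2) = -2 - 3 = -5)
n(s) = -1/(3*s) - s/36 (n(s) = -(s/4 + 3/s)/9 = -(3/s + s/4)/9 = -1/(3*s) - s/36)
k(q) = 1 (k(q) = √(q + (1 - q)) = √1 = 1)
k(n(f))*(-2088) = 1*(-2088) = -2088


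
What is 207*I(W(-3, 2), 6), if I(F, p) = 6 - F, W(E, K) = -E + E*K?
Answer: 1863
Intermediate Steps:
207*I(W(-3, 2), 6) = 207*(6 - (-3)*(-1 + 2)) = 207*(6 - (-3)) = 207*(6 - 1*(-3)) = 207*(6 + 3) = 207*9 = 1863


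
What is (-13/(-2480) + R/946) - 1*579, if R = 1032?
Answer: -15765217/27280 ≈ -577.90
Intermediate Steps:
(-13/(-2480) + R/946) - 1*579 = (-13/(-2480) + 1032/946) - 1*579 = (-13*(-1/2480) + 1032*(1/946)) - 579 = (13/2480 + 12/11) - 579 = 29903/27280 - 579 = -15765217/27280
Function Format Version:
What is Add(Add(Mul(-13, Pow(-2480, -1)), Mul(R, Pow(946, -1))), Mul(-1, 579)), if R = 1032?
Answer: Rational(-15765217, 27280) ≈ -577.90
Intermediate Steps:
Add(Add(Mul(-13, Pow(-2480, -1)), Mul(R, Pow(946, -1))), Mul(-1, 579)) = Add(Add(Mul(-13, Pow(-2480, -1)), Mul(1032, Pow(946, -1))), Mul(-1, 579)) = Add(Add(Mul(-13, Rational(-1, 2480)), Mul(1032, Rational(1, 946))), -579) = Add(Add(Rational(13, 2480), Rational(12, 11)), -579) = Add(Rational(29903, 27280), -579) = Rational(-15765217, 27280)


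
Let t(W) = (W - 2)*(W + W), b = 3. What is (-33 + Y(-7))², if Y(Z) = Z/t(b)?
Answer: 42025/36 ≈ 1167.4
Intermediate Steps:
t(W) = 2*W*(-2 + W) (t(W) = (-2 + W)*(2*W) = 2*W*(-2 + W))
Y(Z) = Z/6 (Y(Z) = Z/((2*3*(-2 + 3))) = Z/((2*3*1)) = Z/6)
(-33 + Y(-7))² = (-33 + (⅙)*(-7))² = (-33 - 7/6)² = (-205/6)² = 42025/36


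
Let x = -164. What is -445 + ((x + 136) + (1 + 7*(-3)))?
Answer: -493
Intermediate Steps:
-445 + ((x + 136) + (1 + 7*(-3))) = -445 + ((-164 + 136) + (1 + 7*(-3))) = -445 + (-28 + (1 - 21)) = -445 + (-28 - 20) = -445 - 48 = -493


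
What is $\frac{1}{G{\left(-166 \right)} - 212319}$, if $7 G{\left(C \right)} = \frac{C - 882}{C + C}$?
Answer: $- \frac{581}{123357077} \approx -4.7099 \cdot 10^{-6}$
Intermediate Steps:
$G{\left(C \right)} = \frac{-882 + C}{14 C}$ ($G{\left(C \right)} = \frac{\left(C - 882\right) \frac{1}{C + C}}{7} = \frac{\left(-882 + C\right) \frac{1}{2 C}}{7} = \frac{\frac{1}{2} \frac{1}{C} \left(-882 + C\right)}{7} = \frac{-882 + C}{14 C}$)
$\frac{1}{G{\left(-166 \right)} - 212319} = \frac{1}{\frac{-882 - 166}{14 \left(-166\right)} - 212319} = \frac{1}{\frac{1}{14} \left(- \frac{1}{166}\right) \left(-1048\right) - 212319} = \frac{1}{\frac{262}{581} - 212319} = \frac{1}{- \frac{123357077}{581}} = - \frac{581}{123357077}$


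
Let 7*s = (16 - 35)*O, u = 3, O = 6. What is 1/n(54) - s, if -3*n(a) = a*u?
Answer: 6149/378 ≈ 16.267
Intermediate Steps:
n(a) = -a (n(a) = -a*3/3 = -a)
s = -114/7 (s = ((16 - 35)*6)/7 = (-19*6)/7 = (⅐)*(-114) = -114/7 ≈ -16.286)
1/n(54) - s = 1/(-1*54) - 1*(-114/7) = 1/(-54) + 114/7 = -1/54 + 114/7 = 6149/378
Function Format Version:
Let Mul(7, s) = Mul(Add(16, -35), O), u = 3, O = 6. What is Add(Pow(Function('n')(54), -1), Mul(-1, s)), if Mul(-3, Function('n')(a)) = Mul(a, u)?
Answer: Rational(6149, 378) ≈ 16.267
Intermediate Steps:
Function('n')(a) = Mul(-1, a) (Function('n')(a) = Mul(Rational(-1, 3), Mul(a, 3)) = Mul(Rational(-1, 3), Mul(3, a)) = Mul(-1, a))
s = Rational(-114, 7) (s = Mul(Rational(1, 7), Mul(Add(16, -35), 6)) = Mul(Rational(1, 7), Mul(-19, 6)) = Mul(Rational(1, 7), -114) = Rational(-114, 7) ≈ -16.286)
Add(Pow(Function('n')(54), -1), Mul(-1, s)) = Add(Pow(Mul(-1, 54), -1), Mul(-1, Rational(-114, 7))) = Add(Pow(-54, -1), Rational(114, 7)) = Add(Rational(-1, 54), Rational(114, 7)) = Rational(6149, 378)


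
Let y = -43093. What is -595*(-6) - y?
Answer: 46663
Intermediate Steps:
-595*(-6) - y = -595*(-6) - 1*(-43093) = 3570 + 43093 = 46663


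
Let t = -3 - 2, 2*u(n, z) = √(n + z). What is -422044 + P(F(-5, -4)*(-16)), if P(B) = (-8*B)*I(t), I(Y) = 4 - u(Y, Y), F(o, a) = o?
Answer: -424604 + 320*I*√10 ≈ -4.246e+5 + 1011.9*I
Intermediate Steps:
u(n, z) = √(n + z)/2
t = -5
I(Y) = 4 - √2*√Y/2 (I(Y) = 4 - √(Y + Y)/2 = 4 - √(2*Y)/2 = 4 - √2*√Y/2)
P(B) = -8*B*(4 - I*√10/2) (P(B) = (-8*B)*(4 - √2*√(-5)/2) = (-8*B)*(4 - √2*I*√5/2) = (-8*B)*(4 - I*√10/2) = -8*B*(4 - I*√10/2))
-422044 + P(F(-5, -4)*(-16)) = -422044 + 4*(-5*(-16))*(-8 + I*√10) = -422044 + 4*80*(-8 + I*√10) = -422044 + (-2560 + 320*I*√10) = -424604 + 320*I*√10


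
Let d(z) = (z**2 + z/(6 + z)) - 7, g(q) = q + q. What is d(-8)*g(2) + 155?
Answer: 399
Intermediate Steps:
g(q) = 2*q
d(z) = -7 + z**2 + z/(6 + z) (d(z) = (z**2 + z/(6 + z)) - 7 = -7 + z**2 + z/(6 + z))
d(-8)*g(2) + 155 = ((-42 + (-8)**3 - 6*(-8) + 6*(-8)**2)/(6 - 8))*(2*2) + 155 = ((-42 - 512 + 48 + 6*64)/(-2))*4 + 155 = -(-42 - 512 + 48 + 384)/2*4 + 155 = -1/2*(-122)*4 + 155 = 61*4 + 155 = 244 + 155 = 399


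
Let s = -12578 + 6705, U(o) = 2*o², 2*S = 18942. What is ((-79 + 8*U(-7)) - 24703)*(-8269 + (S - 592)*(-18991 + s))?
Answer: 5298175848550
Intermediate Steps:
S = 9471 (S = (½)*18942 = 9471)
s = -5873
((-79 + 8*U(-7)) - 24703)*(-8269 + (S - 592)*(-18991 + s)) = ((-79 + 8*(2*(-7)²)) - 24703)*(-8269 + (9471 - 592)*(-18991 - 5873)) = ((-79 + 8*(2*49)) - 24703)*(-8269 + 8879*(-24864)) = ((-79 + 8*98) - 24703)*(-8269 - 220767456) = ((-79 + 784) - 24703)*(-220775725) = (705 - 24703)*(-220775725) = -23998*(-220775725) = 5298175848550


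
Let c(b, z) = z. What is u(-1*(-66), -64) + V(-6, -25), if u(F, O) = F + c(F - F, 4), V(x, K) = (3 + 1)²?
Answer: 86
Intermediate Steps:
V(x, K) = 16 (V(x, K) = 4² = 16)
u(F, O) = 4 + F (u(F, O) = F + 4 = 4 + F)
u(-1*(-66), -64) + V(-6, -25) = (4 - 1*(-66)) + 16 = (4 + 66) + 16 = 70 + 16 = 86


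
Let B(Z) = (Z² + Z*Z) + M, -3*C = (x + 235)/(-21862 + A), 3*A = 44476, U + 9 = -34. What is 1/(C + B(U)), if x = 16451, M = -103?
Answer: 10555/37953568 ≈ 0.00027810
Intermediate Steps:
U = -43 (U = -9 - 34 = -43)
A = 44476/3 (A = (⅓)*44476 = 44476/3 ≈ 14825.)
C = 8343/10555 (C = -(16451 + 235)/(3*(-21862 + 44476/3)) = -5562/(-21110/3) = -5562*(-3)/21110 = -⅓*(-25029/10555) = 8343/10555 ≈ 0.79043)
B(Z) = -103 + 2*Z² (B(Z) = (Z² + Z*Z) - 103 = (Z² + Z²) - 103 = 2*Z² - 103 = -103 + 2*Z²)
1/(C + B(U)) = 1/(8343/10555 + (-103 + 2*(-43)²)) = 1/(8343/10555 + (-103 + 2*1849)) = 1/(8343/10555 + (-103 + 3698)) = 1/(8343/10555 + 3595) = 1/(37953568/10555) = 10555/37953568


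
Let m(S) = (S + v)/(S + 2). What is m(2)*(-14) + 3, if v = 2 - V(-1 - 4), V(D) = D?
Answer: -57/2 ≈ -28.500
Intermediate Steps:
v = 7 (v = 2 - (-1 - 4) = 2 - 1*(-5) = 2 + 5 = 7)
m(S) = (7 + S)/(2 + S) (m(S) = (S + 7)/(S + 2) = (7 + S)/(2 + S))
m(2)*(-14) + 3 = ((7 + 2)/(2 + 2))*(-14) + 3 = (9/4)*(-14) + 3 = -63/2 + 3 = -57/2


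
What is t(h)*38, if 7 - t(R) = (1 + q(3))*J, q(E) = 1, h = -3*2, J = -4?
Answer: 570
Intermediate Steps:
h = -6
t(R) = 15 (t(R) = 7 - (1 + 1)*(-4) = 7 - 2*(-4) = 7 - 1*(-8) = 7 + 8 = 15)
t(h)*38 = 15*38 = 570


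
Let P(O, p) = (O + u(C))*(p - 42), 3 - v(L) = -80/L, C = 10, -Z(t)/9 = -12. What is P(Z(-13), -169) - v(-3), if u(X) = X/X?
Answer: -68926/3 ≈ -22975.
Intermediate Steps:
Z(t) = 108 (Z(t) = -9*(-12) = 108)
v(L) = 3 + 80/L (v(L) = 3 - (-80)/L = 3 + 80/L)
u(X) = 1
P(O, p) = (1 + O)*(-42 + p) (P(O, p) = (O + 1)*(p - 42) = (1 + O)*(-42 + p))
P(Z(-13), -169) - v(-3) = (-42 - 169 - 42*108 + 108*(-169)) - (3 + 80/(-3)) = (-42 - 169 - 4536 - 18252) - (3 + 80*(-⅓)) = -22999 - (3 - 80/3) = -22999 - 1*(-71/3) = -22999 + 71/3 = -68926/3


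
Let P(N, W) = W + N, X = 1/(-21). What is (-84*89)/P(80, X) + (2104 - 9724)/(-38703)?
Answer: -2021140736/21660779 ≈ -93.309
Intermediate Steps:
X = -1/21 ≈ -0.047619
P(N, W) = N + W
(-84*89)/P(80, X) + (2104 - 9724)/(-38703) = (-84*89)/(80 - 1/21) + (2104 - 9724)/(-38703) = -7476/1679/21 - 7620*(-1/38703) = -7476*21/1679 + 2540/12901 = -156996/1679 + 2540/12901 = -2021140736/21660779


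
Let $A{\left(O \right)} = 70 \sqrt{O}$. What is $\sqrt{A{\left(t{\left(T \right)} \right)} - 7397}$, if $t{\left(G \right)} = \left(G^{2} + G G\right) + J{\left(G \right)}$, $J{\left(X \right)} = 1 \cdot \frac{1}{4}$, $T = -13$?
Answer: $\sqrt{-7397 + 35 \sqrt{1353}} \approx 78.164 i$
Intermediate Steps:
$J{\left(X \right)} = \frac{1}{4}$ ($J{\left(X \right)} = 1 \cdot \frac{1}{4} = \frac{1}{4}$)
$t{\left(G \right)} = \frac{1}{4} + 2 G^{2}$ ($t{\left(G \right)} = \left(G^{2} + G G\right) + \frac{1}{4} = \left(G^{2} + G^{2}\right) + \frac{1}{4} = 2 G^{2} + \frac{1}{4} = \frac{1}{4} + 2 G^{2}$)
$\sqrt{A{\left(t{\left(T \right)} \right)} - 7397} = \sqrt{70 \sqrt{\frac{1}{4} + 2 \left(-13\right)^{2}} - 7397} = \sqrt{70 \sqrt{\frac{1}{4} + 2 \cdot 169} - 7397} = \sqrt{70 \sqrt{\frac{1}{4} + 338} - 7397} = \sqrt{70 \sqrt{\frac{1353}{4}} - 7397} = \sqrt{70 \frac{\sqrt{1353}}{2} - 7397} = \sqrt{35 \sqrt{1353} - 7397} = \sqrt{-7397 + 35 \sqrt{1353}}$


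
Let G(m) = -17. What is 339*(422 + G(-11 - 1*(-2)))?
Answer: 137295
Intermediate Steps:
339*(422 + G(-11 - 1*(-2))) = 339*(422 - 17) = 339*405 = 137295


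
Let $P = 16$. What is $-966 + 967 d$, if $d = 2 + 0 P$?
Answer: $968$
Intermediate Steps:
$d = 2$ ($d = 2 + 0 \cdot 16 = 2 + 0 = 2$)
$-966 + 967 d = -966 + 967 \cdot 2 = -966 + 1934 = 968$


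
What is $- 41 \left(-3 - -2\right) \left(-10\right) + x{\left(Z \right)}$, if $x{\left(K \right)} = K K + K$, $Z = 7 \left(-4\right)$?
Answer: $346$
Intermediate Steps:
$Z = -28$
$x{\left(K \right)} = K + K^{2}$ ($x{\left(K \right)} = K^{2} + K = K + K^{2}$)
$- 41 \left(-3 - -2\right) \left(-10\right) + x{\left(Z \right)} = - 41 \left(-3 - -2\right) \left(-10\right) - 28 \left(1 - 28\right) = - 41 \left(-3 + 2\right) \left(-10\right) - -756 = \left(-41\right) \left(-1\right) \left(-10\right) + 756 = 41 \left(-10\right) + 756 = -410 + 756 = 346$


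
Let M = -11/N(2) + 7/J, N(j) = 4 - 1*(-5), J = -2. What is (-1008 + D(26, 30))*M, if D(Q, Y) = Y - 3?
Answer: 9265/2 ≈ 4632.5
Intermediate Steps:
N(j) = 9 (N(j) = 4 + 5 = 9)
D(Q, Y) = -3 + Y
M = -85/18 (M = -11/9 + 7/(-2) = -11*1/9 + 7*(-1/2) = -11/9 - 7/2 = -85/18 ≈ -4.7222)
(-1008 + D(26, 30))*M = (-1008 + (-3 + 30))*(-85/18) = (-1008 + 27)*(-85/18) = -981*(-85/18) = 9265/2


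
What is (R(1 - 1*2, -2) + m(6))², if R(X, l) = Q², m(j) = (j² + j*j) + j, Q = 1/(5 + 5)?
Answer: 60855601/10000 ≈ 6085.6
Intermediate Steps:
Q = ⅒ (Q = 1/10 = ⅒ ≈ 0.10000)
m(j) = j + 2*j² (m(j) = (j² + j²) + j = 2*j² + j = j + 2*j²)
R(X, l) = 1/100 (R(X, l) = (⅒)² = 1/100)
(R(1 - 1*2, -2) + m(6))² = (1/100 + 6*(1 + 2*6))² = (1/100 + 6*(1 + 12))² = (1/100 + 6*13)² = (1/100 + 78)² = (7801/100)² = 60855601/10000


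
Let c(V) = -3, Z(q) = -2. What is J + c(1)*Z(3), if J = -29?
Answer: -23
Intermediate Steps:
J + c(1)*Z(3) = -29 - 3*(-2) = -29 + 6 = -23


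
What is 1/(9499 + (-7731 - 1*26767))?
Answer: -1/24999 ≈ -4.0002e-5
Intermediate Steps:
1/(9499 + (-7731 - 1*26767)) = 1/(9499 + (-7731 - 26767)) = 1/(9499 - 34498) = 1/(-24999) = -1/24999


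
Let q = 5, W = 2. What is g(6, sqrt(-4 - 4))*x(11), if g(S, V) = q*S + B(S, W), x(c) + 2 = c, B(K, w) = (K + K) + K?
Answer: 432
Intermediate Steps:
B(K, w) = 3*K (B(K, w) = 2*K + K = 3*K)
x(c) = -2 + c
g(S, V) = 8*S (g(S, V) = 5*S + 3*S = 8*S)
g(6, sqrt(-4 - 4))*x(11) = (8*6)*(-2 + 11) = 48*9 = 432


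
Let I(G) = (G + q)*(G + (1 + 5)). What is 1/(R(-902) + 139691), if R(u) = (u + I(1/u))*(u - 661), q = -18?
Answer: 813604/1398015919409 ≈ 5.8197e-7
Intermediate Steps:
I(G) = (-18 + G)*(6 + G) (I(G) = (G - 18)*(G + (1 + 5)) = (-18 + G)*(G + 6) = (-18 + G)*(6 + G))
R(u) = (-661 + u)*(-108 + u + u⁻² - 12/u) (R(u) = (u + (-108 + (1/u)² - 12/u))*(u - 661) = (u + (-108 + u⁻² - 12/u))*(-661 + u) = (-108 + u + u⁻² - 12/u)*(-661 + u) = (-661 + u)*(-108 + u + u⁻² - 12/u))
1/(R(-902) + 139691) = 1/((71376 + (-902)² - 769*(-902) - 661/(-902)² + 7933/(-902)) + 139691) = 1/((71376 + 813604 + 693638 - 661*1/813604 + 7933*(-1/902)) + 139691) = 1/((71376 + 813604 + 693638 - 661/813604 - 7933/902) + 139691) = 1/(1284362763045/813604 + 139691) = 1/(1398015919409/813604) = 813604/1398015919409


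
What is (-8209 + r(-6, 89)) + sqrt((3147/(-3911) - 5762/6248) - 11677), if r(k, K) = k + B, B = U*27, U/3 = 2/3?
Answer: -8161 + I*sqrt(435846128540981477)/6108982 ≈ -8161.0 + 108.07*I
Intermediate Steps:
U = 2 (U = 3*(2/3) = 2)
B = 54 (B = 2*27 = 54)
r(k, K) = 54 + k (r(k, K) = k + 54 = 54 + k)
(-8209 + r(-6, 89)) + sqrt((3147/(-3911) - 5762/6248) - 11677) = (-8209 + (54 - 6)) + sqrt((3147/(-3911) - 5762/6248) - 11677) = (-8209 + 48) + sqrt((3147*(-1/3911) - 5762*1/6248) - 11677) = -8161 + sqrt((-3147/3911 - 2881/3124) - 11677) = -8161 + sqrt(-21098819/12217964 - 11677) = -8161 + sqrt(-142690264447/12217964) = -8161 + I*sqrt(435846128540981477)/6108982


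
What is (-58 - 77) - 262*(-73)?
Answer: 18991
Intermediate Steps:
(-58 - 77) - 262*(-73) = -135 + 19126 = 18991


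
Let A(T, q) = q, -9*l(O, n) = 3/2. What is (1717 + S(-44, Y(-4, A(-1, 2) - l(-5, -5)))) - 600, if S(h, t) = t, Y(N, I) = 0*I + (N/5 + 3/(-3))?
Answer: 5576/5 ≈ 1115.2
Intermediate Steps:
l(O, n) = -⅙ (l(O, n) = -1/(3*2) = -⅑*3/2 = -⅙)
Y(N, I) = -1 + N/5 (Y(N, I) = 0 + (N*(⅕) + 3*(-⅓)) = 0 + (N/5 - 1) = 0 + (-1 + N/5) = -1 + N/5)
(1717 + S(-44, Y(-4, A(-1, 2) - l(-5, -5)))) - 600 = (1717 + (-1 + (⅕)*(-4))) - 600 = (1717 + (-1 - ⅘)) - 600 = (1717 - 9/5) - 600 = 8576/5 - 600 = 5576/5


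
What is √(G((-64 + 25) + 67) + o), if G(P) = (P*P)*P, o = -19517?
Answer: √2435 ≈ 49.346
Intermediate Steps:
G(P) = P³ (G(P) = P²*P = P³)
√(G((-64 + 25) + 67) + o) = √(((-64 + 25) + 67)³ - 19517) = √((-39 + 67)³ - 19517) = √(28³ - 19517) = √(21952 - 19517) = √2435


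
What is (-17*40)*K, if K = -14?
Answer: 9520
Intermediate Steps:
(-17*40)*K = -17*40*(-14) = -680*(-14) = 9520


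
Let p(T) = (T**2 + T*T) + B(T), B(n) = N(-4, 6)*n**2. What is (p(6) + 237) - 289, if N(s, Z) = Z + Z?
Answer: 452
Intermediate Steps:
N(s, Z) = 2*Z
B(n) = 12*n**2 (B(n) = (2*6)*n**2 = 12*n**2)
p(T) = 14*T**2 (p(T) = (T**2 + T*T) + 12*T**2 = (T**2 + T**2) + 12*T**2 = 2*T**2 + 12*T**2 = 14*T**2)
(p(6) + 237) - 289 = (14*6**2 + 237) - 289 = (14*36 + 237) - 289 = (504 + 237) - 289 = 741 - 289 = 452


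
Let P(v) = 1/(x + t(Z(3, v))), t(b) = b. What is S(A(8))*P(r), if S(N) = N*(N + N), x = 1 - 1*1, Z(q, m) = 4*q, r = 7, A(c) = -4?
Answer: 8/3 ≈ 2.6667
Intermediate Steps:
x = 0 (x = 1 - 1 = 0)
S(N) = 2*N**2 (S(N) = N*(2*N) = 2*N**2)
P(v) = 1/12 (P(v) = 1/(0 + 4*3) = 1/(0 + 12) = 1/12)
S(A(8))*P(r) = (2*(-4)**2)*(1/12) = (2*16)*(1/12) = 32*(1/12) = 8/3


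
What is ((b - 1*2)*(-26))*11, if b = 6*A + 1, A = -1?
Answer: 2002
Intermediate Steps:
b = -5 (b = 6*(-1) + 1 = -6 + 1 = -5)
((b - 1*2)*(-26))*11 = ((-5 - 1*2)*(-26))*11 = ((-5 - 2)*(-26))*11 = -7*(-26)*11 = 182*11 = 2002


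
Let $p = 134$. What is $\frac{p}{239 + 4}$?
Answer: $\frac{134}{243} \approx 0.55144$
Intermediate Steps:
$\frac{p}{239 + 4} = \frac{1}{239 + 4} \cdot 134 = \frac{1}{243} \cdot 134 = \frac{134}{243}$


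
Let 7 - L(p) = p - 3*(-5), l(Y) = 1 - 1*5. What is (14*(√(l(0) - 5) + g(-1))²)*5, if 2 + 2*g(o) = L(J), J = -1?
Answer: 1575/2 - 1890*I ≈ 787.5 - 1890.0*I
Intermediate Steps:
l(Y) = -4 (l(Y) = 1 - 5 = -4)
L(p) = -8 - p (L(p) = 7 - (p - 3*(-5)) = 7 - (p + 15) = 7 - (15 + p) = 7 + (-15 - p) = -8 - p)
g(o) = -9/2 (g(o) = -1 + (-8 - 1*(-1))/2 = -1 + (-8 + 1)/2 = -1 + (½)*(-7) = -1 - 7/2 = -9/2)
(14*(√(l(0) - 5) + g(-1))²)*5 = (14*(√(-4 - 5) - 9/2)²)*5 = (14*(√(-9) - 9/2)²)*5 = (14*(3*I - 9/2)²)*5 = (14*(-9/2 + 3*I)²)*5 = 70*(-9/2 + 3*I)²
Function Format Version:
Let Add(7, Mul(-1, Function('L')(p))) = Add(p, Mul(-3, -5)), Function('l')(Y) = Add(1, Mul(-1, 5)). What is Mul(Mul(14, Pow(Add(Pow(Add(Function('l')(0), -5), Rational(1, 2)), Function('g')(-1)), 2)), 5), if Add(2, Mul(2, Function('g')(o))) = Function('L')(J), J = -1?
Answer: Add(Rational(1575, 2), Mul(-1890, I)) ≈ Add(787.50, Mul(-1890.0, I))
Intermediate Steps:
Function('l')(Y) = -4 (Function('l')(Y) = Add(1, -5) = -4)
Function('L')(p) = Add(-8, Mul(-1, p)) (Function('L')(p) = Add(7, Mul(-1, Add(p, Mul(-3, -5)))) = Add(7, Mul(-1, Add(p, 15))) = Add(7, Mul(-1, Add(15, p))) = Add(7, Add(-15, Mul(-1, p))) = Add(-8, Mul(-1, p)))
Function('g')(o) = Rational(-9, 2) (Function('g')(o) = Add(-1, Mul(Rational(1, 2), Add(-8, Mul(-1, -1)))) = Add(-1, Mul(Rational(1, 2), Add(-8, 1))) = Add(-1, Mul(Rational(1, 2), -7)) = Add(-1, Rational(-7, 2)) = Rational(-9, 2))
Mul(Mul(14, Pow(Add(Pow(Add(Function('l')(0), -5), Rational(1, 2)), Function('g')(-1)), 2)), 5) = Mul(Mul(14, Pow(Add(Pow(Add(-4, -5), Rational(1, 2)), Rational(-9, 2)), 2)), 5) = Mul(Mul(14, Pow(Add(Pow(-9, Rational(1, 2)), Rational(-9, 2)), 2)), 5) = Mul(Mul(14, Pow(Add(Mul(3, I), Rational(-9, 2)), 2)), 5) = Mul(Mul(14, Pow(Add(Rational(-9, 2), Mul(3, I)), 2)), 5) = Mul(70, Pow(Add(Rational(-9, 2), Mul(3, I)), 2))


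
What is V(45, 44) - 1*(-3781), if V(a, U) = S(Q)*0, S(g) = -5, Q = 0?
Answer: 3781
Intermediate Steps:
V(a, U) = 0 (V(a, U) = -5*0 = 0)
V(45, 44) - 1*(-3781) = 0 - 1*(-3781) = 0 + 3781 = 3781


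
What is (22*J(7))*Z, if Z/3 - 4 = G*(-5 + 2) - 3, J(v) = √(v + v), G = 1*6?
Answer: -1122*√14 ≈ -4198.1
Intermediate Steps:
G = 6
J(v) = √2*√v (J(v) = √(2*v) = √2*√v)
Z = -51 (Z = 12 + 3*(6*(-5 + 2) - 3) = 12 + 3*(6*(-3) - 3) = 12 + 3*(-18 - 3) = 12 + 3*(-21) = 12 - 63 = -51)
(22*J(7))*Z = (22*(√2*√7))*(-51) = (22*√14)*(-51) = -1122*√14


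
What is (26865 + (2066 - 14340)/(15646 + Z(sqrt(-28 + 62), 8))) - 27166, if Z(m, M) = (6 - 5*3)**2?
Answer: -4746101/15727 ≈ -301.78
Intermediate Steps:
Z(m, M) = 81 (Z(m, M) = (6 - 15)**2 = (-9)**2 = 81)
(26865 + (2066 - 14340)/(15646 + Z(sqrt(-28 + 62), 8))) - 27166 = (26865 + (2066 - 14340)/(15646 + 81)) - 27166 = (26865 - 12274/15727) - 27166 = 422493581/15727 - 27166 = -4746101/15727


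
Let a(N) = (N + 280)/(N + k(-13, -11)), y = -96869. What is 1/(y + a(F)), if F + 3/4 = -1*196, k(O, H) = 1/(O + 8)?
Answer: -1313/127189552 ≈ -1.0323e-5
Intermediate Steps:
k(O, H) = 1/(8 + O)
F = -787/4 (F = -¾ - 1*196 = -¾ - 196 = -787/4 ≈ -196.75)
a(N) = (280 + N)/(-⅕ + N) (a(N) = (N + 280)/(N + 1/(8 - 13)) = (280 + N)/(N + 1/(-5)) = (280 + N)/(N - ⅕) = (280 + N)/(-⅕ + N))
1/(y + a(F)) = 1/(-96869 + 5*(280 - 787/4)/(-1 + 5*(-787/4))) = 1/(-96869 + 5*(333/4)/(-1 - 3935/4)) = 1/(-96869 + 5*(333/4)/(-3939/4)) = 1/(-96869 + 5*(-4/3939)*(333/4)) = 1/(-96869 - 555/1313) = 1/(-127189552/1313) = -1313/127189552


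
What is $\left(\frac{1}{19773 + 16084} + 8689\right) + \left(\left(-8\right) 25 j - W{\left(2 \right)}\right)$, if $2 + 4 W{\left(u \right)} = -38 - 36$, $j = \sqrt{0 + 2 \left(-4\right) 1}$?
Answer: $\frac{312242757}{35857} - 400 i \sqrt{2} \approx 8708.0 - 565.69 i$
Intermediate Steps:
$j = 2 i \sqrt{2}$ ($j = \sqrt{0 - 8} = \sqrt{-8} = 2 i \sqrt{2} \approx 2.8284 i$)
$W{\left(u \right)} = -19$ ($W{\left(u \right)} = - \frac{1}{2} + \frac{-38 - 36}{4} = - \frac{1}{2} + \frac{1}{4} \left(-74\right) = - \frac{1}{2} - \frac{37}{2} = -19$)
$\left(\frac{1}{19773 + 16084} + 8689\right) + \left(\left(-8\right) 25 j - W{\left(2 \right)}\right) = \left(\frac{1}{19773 + 16084} + 8689\right) + \left(\left(-8\right) 25 \cdot 2 i \sqrt{2} - -19\right) = \left(\frac{1}{35857} + 8689\right) + \left(- 200 \cdot 2 i \sqrt{2} + 19\right) = \left(\frac{1}{35857} + 8689\right) + \left(- 400 i \sqrt{2} + 19\right) = \frac{311561474}{35857} + \left(19 - 400 i \sqrt{2}\right) = \frac{312242757}{35857} - 400 i \sqrt{2}$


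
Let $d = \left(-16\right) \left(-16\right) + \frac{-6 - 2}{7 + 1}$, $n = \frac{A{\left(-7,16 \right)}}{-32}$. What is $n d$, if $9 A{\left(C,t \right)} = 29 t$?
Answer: $- \frac{2465}{6} \approx -410.83$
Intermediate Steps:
$A{\left(C,t \right)} = \frac{29 t}{9}$
$n = - \frac{29}{18}$ ($n = \frac{\frac{29}{9} \cdot 16}{-32} = \frac{464}{9} \left(- \frac{1}{32}\right) = - \frac{29}{18} \approx -1.6111$)
$d = 255$ ($d = 256 - \frac{8}{8} = 256 - 1 = 255$)
$n d = \left(- \frac{29}{18}\right) 255 = - \frac{2465}{6}$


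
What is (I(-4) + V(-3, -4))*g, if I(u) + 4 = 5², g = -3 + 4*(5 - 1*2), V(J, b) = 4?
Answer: 225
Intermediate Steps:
g = 9 (g = -3 + 4*(5 - 2) = -3 + 4*3 = -3 + 12 = 9)
I(u) = 21 (I(u) = -4 + 5² = -4 + 25 = 21)
(I(-4) + V(-3, -4))*g = (21 + 4)*9 = 25*9 = 225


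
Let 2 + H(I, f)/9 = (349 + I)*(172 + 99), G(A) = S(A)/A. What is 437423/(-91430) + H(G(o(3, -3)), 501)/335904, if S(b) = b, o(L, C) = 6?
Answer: -717547517/319913570 ≈ -2.2429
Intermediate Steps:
G(A) = 1 (G(A) = A/A = 1)
H(I, f) = 851193 + 2439*I (H(I, f) = -18 + 9*((349 + I)*(172 + 99)) = -18 + 9*((349 + I)*271) = -18 + 9*(94579 + 271*I) = -18 + (851211 + 2439*I) = 851193 + 2439*I)
437423/(-91430) + H(G(o(3, -3)), 501)/335904 = 437423/(-91430) + (851193 + 2439*1)/335904 = 437423*(-1/91430) + (851193 + 2439)*(1/335904) = -437423/91430 + 853632*(1/335904) = -437423/91430 + 8892/3499 = -717547517/319913570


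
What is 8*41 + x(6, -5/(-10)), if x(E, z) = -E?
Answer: 322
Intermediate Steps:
8*41 + x(6, -5/(-10)) = 8*41 - 1*6 = 328 - 6 = 322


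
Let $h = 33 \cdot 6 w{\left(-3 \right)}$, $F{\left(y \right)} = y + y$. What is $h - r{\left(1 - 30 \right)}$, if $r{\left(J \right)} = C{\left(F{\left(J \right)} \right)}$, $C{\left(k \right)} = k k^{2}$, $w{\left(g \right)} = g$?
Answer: $194518$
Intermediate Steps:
$F{\left(y \right)} = 2 y$
$C{\left(k \right)} = k^{3}$
$r{\left(J \right)} = 8 J^{3}$ ($r{\left(J \right)} = \left(2 J\right)^{3} = 8 J^{3}$)
$h = -594$ ($h = 33 \cdot 6 \left(-3\right) = 198 \left(-3\right) = -594$)
$h - r{\left(1 - 30 \right)} = -594 - 8 \left(1 - 30\right)^{3} = -594 - 8 \left(-29\right)^{3} = -594 - 8 \left(-24389\right) = -594 - -195112 = -594 + 195112 = 194518$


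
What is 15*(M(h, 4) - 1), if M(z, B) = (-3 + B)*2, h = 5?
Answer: 15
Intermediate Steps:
M(z, B) = -6 + 2*B
15*(M(h, 4) - 1) = 15*((-6 + 2*4) - 1) = 15*((-6 + 8) - 1) = 15*(2 - 1) = 15*1 = 15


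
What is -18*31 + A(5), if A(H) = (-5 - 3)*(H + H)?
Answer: -638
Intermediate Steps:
A(H) = -16*H
-18*31 + A(5) = -18*31 - 16*5 = -558 - 80 = -638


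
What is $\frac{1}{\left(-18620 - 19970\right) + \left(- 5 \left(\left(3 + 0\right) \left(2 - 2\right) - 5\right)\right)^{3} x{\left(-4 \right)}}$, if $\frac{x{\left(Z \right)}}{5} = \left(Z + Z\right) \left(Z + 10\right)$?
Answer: $- \frac{1}{3788590} \approx -2.6395 \cdot 10^{-7}$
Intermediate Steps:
$x{\left(Z \right)} = 10 Z \left(10 + Z\right)$ ($x{\left(Z \right)} = 5 \left(Z + Z\right) \left(Z + 10\right) = 5 \cdot 2 Z \left(10 + Z\right) = 10 Z \left(10 + Z\right)$)
$\frac{1}{\left(-18620 - 19970\right) + \left(- 5 \left(\left(3 + 0\right) \left(2 - 2\right) - 5\right)\right)^{3} x{\left(-4 \right)}} = \frac{1}{\left(-18620 - 19970\right) + \left(- 5 \left(\left(3 + 0\right) \left(2 - 2\right) - 5\right)\right)^{3} \cdot 10 \left(-4\right) \left(10 - 4\right)} = \frac{1}{\left(-18620 - 19970\right) + \left(- 5 \left(3 \cdot 0 - 5\right)\right)^{3} \cdot 10 \left(-4\right) 6} = \frac{1}{-38590 + \left(- 5 \left(0 - 5\right)\right)^{3} \left(-240\right)} = \frac{1}{-38590 + \left(\left(-5\right) \left(-5\right)\right)^{3} \left(-240\right)} = \frac{1}{-38590 + 25^{3} \left(-240\right)} = \frac{1}{-38590 + 15625 \left(-240\right)} = \frac{1}{-38590 - 3750000} = \frac{1}{-3788590} = - \frac{1}{3788590}$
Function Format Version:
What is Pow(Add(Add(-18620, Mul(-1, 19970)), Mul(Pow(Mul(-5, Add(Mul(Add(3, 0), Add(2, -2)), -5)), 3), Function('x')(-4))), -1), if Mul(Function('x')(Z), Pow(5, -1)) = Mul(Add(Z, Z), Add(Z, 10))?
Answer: Rational(-1, 3788590) ≈ -2.6395e-7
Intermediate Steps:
Function('x')(Z) = Mul(10, Z, Add(10, Z)) (Function('x')(Z) = Mul(5, Mul(Add(Z, Z), Add(Z, 10))) = Mul(5, Mul(Mul(2, Z), Add(10, Z))) = Mul(5, Mul(2, Z, Add(10, Z))) = Mul(10, Z, Add(10, Z)))
Pow(Add(Add(-18620, Mul(-1, 19970)), Mul(Pow(Mul(-5, Add(Mul(Add(3, 0), Add(2, -2)), -5)), 3), Function('x')(-4))), -1) = Pow(Add(Add(-18620, Mul(-1, 19970)), Mul(Pow(Mul(-5, Add(Mul(Add(3, 0), Add(2, -2)), -5)), 3), Mul(10, -4, Add(10, -4)))), -1) = Pow(Add(Add(-18620, -19970), Mul(Pow(Mul(-5, Add(Mul(3, 0), -5)), 3), Mul(10, -4, 6))), -1) = Pow(Add(-38590, Mul(Pow(Mul(-5, Add(0, -5)), 3), -240)), -1) = Pow(Add(-38590, Mul(Pow(Mul(-5, -5), 3), -240)), -1) = Pow(Add(-38590, Mul(Pow(25, 3), -240)), -1) = Pow(Add(-38590, Mul(15625, -240)), -1) = Pow(Add(-38590, -3750000), -1) = Pow(-3788590, -1) = Rational(-1, 3788590)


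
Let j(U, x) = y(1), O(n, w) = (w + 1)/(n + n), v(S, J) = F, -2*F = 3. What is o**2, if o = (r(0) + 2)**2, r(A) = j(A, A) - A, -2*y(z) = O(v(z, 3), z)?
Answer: 2401/81 ≈ 29.642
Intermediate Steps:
F = -3/2 (F = -1/2*3 = -3/2 ≈ -1.5000)
v(S, J) = -3/2
O(n, w) = (1 + w)/(2*n) (O(n, w) = (1 + w)/((2*n)) = (1 + w)*(1/(2*n)) = (1 + w)/(2*n))
y(z) = 1/6 + z/6 (y(z) = -(1 + z)/(4*(-3/2)) = -(-2)*(1 + z)/(4*3) = -(-1/3 - z/3)/2 = 1/6 + z/6)
j(U, x) = 1/3 (j(U, x) = 1/6 + (1/6)*1 = 1/6 + 1/6 = 1/3)
r(A) = 1/3 - A
o = 49/9 (o = ((1/3 - 1*0) + 2)**2 = ((1/3 + 0) + 2)**2 = (1/3 + 2)**2 = (7/3)**2 = 49/9 ≈ 5.4444)
o**2 = (49/9)**2 = 2401/81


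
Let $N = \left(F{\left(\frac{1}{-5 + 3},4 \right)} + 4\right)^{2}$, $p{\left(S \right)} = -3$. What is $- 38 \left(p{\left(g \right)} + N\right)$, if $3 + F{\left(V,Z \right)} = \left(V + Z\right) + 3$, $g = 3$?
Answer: $- \frac{4047}{2} \approx -2023.5$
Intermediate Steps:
$F{\left(V,Z \right)} = V + Z$ ($F{\left(V,Z \right)} = -3 + \left(\left(V + Z\right) + 3\right) = -3 + \left(3 + V + Z\right) = V + Z$)
$N = \frac{225}{4}$ ($N = \left(\left(\frac{1}{-5 + 3} + 4\right) + 4\right)^{2} = \left(\left(\frac{1}{-2} + 4\right) + 4\right)^{2} = \left(\left(- \frac{1}{2} + 4\right) + 4\right)^{2} = \left(\frac{7}{2} + 4\right)^{2} = \left(\frac{15}{2}\right)^{2} = \frac{225}{4} \approx 56.25$)
$- 38 \left(p{\left(g \right)} + N\right) = - 38 \left(-3 + \frac{225}{4}\right) = \left(-38\right) \frac{213}{4} = - \frac{4047}{2}$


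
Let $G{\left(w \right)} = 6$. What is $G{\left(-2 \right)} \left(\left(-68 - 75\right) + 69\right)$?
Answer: $-444$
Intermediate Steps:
$G{\left(-2 \right)} \left(\left(-68 - 75\right) + 69\right) = 6 \left(\left(-68 - 75\right) + 69\right) = 6 \left(-143 + 69\right) = 6 \left(-74\right) = -444$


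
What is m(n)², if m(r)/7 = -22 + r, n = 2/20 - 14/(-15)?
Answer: 19386409/900 ≈ 21540.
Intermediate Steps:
n = 31/30 (n = 2*(1/20) - 14*(-1/15) = ⅒ + 14/15 = 31/30 ≈ 1.0333)
m(r) = -154 + 7*r (m(r) = 7*(-22 + r) = -154 + 7*r)
m(n)² = (-154 + 7*(31/30))² = (-154 + 217/30)² = (-4403/30)² = 19386409/900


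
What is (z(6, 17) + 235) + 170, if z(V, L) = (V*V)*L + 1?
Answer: 1018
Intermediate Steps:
z(V, L) = 1 + L*V² (z(V, L) = V²*L + 1 = L*V² + 1 = 1 + L*V²)
(z(6, 17) + 235) + 170 = ((1 + 17*6²) + 235) + 170 = ((1 + 17*36) + 235) + 170 = ((1 + 612) + 235) + 170 = (613 + 235) + 170 = 848 + 170 = 1018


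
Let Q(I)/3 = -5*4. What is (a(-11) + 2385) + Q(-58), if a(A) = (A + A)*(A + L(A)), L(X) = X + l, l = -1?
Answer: 2831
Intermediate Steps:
L(X) = -1 + X (L(X) = X - 1 = -1 + X)
Q(I) = -60 (Q(I) = 3*(-5*4) = 3*(-20) = -60)
a(A) = 2*A*(-1 + 2*A) (a(A) = (A + A)*(A + (-1 + A)) = (2*A)*(-1 + 2*A) = 2*A*(-1 + 2*A))
(a(-11) + 2385) + Q(-58) = (2*(-11)*(-1 + 2*(-11)) + 2385) - 60 = (2*(-11)*(-1 - 22) + 2385) - 60 = (2*(-11)*(-23) + 2385) - 60 = (506 + 2385) - 60 = 2891 - 60 = 2831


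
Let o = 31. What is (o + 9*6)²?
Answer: 7225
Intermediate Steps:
(o + 9*6)² = (31 + 9*6)² = (31 + 54)² = 85² = 7225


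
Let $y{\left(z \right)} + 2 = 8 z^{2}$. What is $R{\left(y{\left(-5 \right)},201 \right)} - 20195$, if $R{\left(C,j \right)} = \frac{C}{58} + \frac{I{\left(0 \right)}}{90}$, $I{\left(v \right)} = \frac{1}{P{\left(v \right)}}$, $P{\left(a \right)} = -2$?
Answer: $- \frac{105400109}{5220} \approx -20192.0$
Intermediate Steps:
$y{\left(z \right)} = -2 + 8 z^{2}$
$I{\left(v \right)} = - \frac{1}{2}$ ($I{\left(v \right)} = \frac{1}{-2} = - \frac{1}{2}$)
$R{\left(C,j \right)} = - \frac{1}{180} + \frac{C}{58}$ ($R{\left(C,j \right)} = \frac{C}{58} - \frac{1}{2 \cdot 90} = C \frac{1}{58} - \frac{1}{180} = \frac{C}{58} - \frac{1}{180} = - \frac{1}{180} + \frac{C}{58}$)
$R{\left(y{\left(-5 \right)},201 \right)} - 20195 = \left(- \frac{1}{180} + \frac{-2 + 8 \left(-5\right)^{2}}{58}\right) - 20195 = \left(- \frac{1}{180} + \frac{-2 + 8 \cdot 25}{58}\right) - 20195 = \left(- \frac{1}{180} + \frac{-2 + 200}{58}\right) - 20195 = \left(- \frac{1}{180} + \frac{1}{58} \cdot 198\right) - 20195 = \left(- \frac{1}{180} + \frac{99}{29}\right) - 20195 = \frac{17791}{5220} - 20195 = - \frac{105400109}{5220}$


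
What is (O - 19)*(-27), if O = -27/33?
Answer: 5886/11 ≈ 535.09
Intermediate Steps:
O = -9/11 (O = -27*1/33 = -9/11 ≈ -0.81818)
(O - 19)*(-27) = (-9/11 - 19)*(-27) = -218/11*(-27) = 5886/11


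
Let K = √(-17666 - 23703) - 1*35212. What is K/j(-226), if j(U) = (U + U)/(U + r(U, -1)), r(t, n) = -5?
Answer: -2033493/113 + 231*I*√41369/452 ≈ -17996.0 + 103.95*I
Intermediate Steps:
j(U) = 2*U/(-5 + U) (j(U) = (U + U)/(U - 5) = (2*U)/(-5 + U) = 2*U/(-5 + U))
K = -35212 + I*√41369 (K = √(-41369) - 35212 = I*√41369 - 35212 = -35212 + I*√41369 ≈ -35212.0 + 203.39*I)
K/j(-226) = (-35212 + I*√41369)/((2*(-226)/(-5 - 226))) = (-35212 + I*√41369)/((2*(-226)/(-231))) = (-35212 + I*√41369)/((2*(-226)*(-1/231))) = (-35212 + I*√41369)/(452/231) = (-35212 + I*√41369)*(231/452) = -2033493/113 + 231*I*√41369/452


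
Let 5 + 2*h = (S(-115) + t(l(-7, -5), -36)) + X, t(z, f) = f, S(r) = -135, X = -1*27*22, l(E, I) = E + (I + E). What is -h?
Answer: 385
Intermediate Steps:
l(E, I) = I + 2*E (l(E, I) = E + (E + I) = I + 2*E)
X = -594 (X = -27*22 = -594)
h = -385 (h = -5/2 + ((-135 - 36) - 594)/2 = -5/2 + (-171 - 594)/2 = -5/2 + (½)*(-765) = -5/2 - 765/2 = -385)
-h = -1*(-385) = 385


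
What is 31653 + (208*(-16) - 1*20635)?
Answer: 7690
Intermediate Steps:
31653 + (208*(-16) - 1*20635) = 31653 + (-3328 - 20635) = 31653 - 23963 = 7690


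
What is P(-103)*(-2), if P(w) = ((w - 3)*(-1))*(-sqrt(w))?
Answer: 212*I*sqrt(103) ≈ 2151.6*I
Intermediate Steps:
P(w) = -sqrt(w)*(3 - w) (P(w) = ((-3 + w)*(-1))*(-sqrt(w)) = (3 - w)*(-sqrt(w)) = -sqrt(w)*(3 - w))
P(-103)*(-2) = (sqrt(-103)*(-3 - 103))*(-2) = ((I*sqrt(103))*(-106))*(-2) = -106*I*sqrt(103)*(-2) = 212*I*sqrt(103)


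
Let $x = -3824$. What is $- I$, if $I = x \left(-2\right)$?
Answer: $-7648$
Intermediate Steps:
$I = 7648$ ($I = \left(-3824\right) \left(-2\right) = 7648$)
$- I = \left(-1\right) 7648 = -7648$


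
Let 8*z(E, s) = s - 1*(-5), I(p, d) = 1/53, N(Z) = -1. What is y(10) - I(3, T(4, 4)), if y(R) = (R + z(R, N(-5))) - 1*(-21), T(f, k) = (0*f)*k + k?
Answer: 3337/106 ≈ 31.481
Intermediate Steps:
T(f, k) = k (T(f, k) = 0*k + k = 0 + k = k)
I(p, d) = 1/53
z(E, s) = 5/8 + s/8 (z(E, s) = (s - 1*(-5))/8 = (s + 5)/8 = (5 + s)/8 = 5/8 + s/8)
y(R) = 43/2 + R (y(R) = (R + (5/8 + (⅛)*(-1))) - 1*(-21) = (R + (5/8 - ⅛)) + 21 = (R + ½) + 21 = (½ + R) + 21 = 43/2 + R)
y(10) - I(3, T(4, 4)) = (43/2 + 10) - 1*1/53 = 63/2 - 1/53 = 3337/106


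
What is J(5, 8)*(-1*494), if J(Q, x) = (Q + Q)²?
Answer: -49400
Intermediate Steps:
J(Q, x) = 4*Q² (J(Q, x) = (2*Q)² = 4*Q²)
J(5, 8)*(-1*494) = (4*5²)*(-1*494) = (4*25)*(-494) = 100*(-494) = -49400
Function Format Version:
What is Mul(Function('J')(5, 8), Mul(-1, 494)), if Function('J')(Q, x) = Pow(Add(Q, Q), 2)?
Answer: -49400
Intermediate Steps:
Function('J')(Q, x) = Mul(4, Pow(Q, 2)) (Function('J')(Q, x) = Pow(Mul(2, Q), 2) = Mul(4, Pow(Q, 2)))
Mul(Function('J')(5, 8), Mul(-1, 494)) = Mul(Mul(4, Pow(5, 2)), Mul(-1, 494)) = Mul(Mul(4, 25), -494) = Mul(100, -494) = -49400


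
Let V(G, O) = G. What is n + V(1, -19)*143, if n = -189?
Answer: -46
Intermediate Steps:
n + V(1, -19)*143 = -189 + 1*143 = -189 + 143 = -46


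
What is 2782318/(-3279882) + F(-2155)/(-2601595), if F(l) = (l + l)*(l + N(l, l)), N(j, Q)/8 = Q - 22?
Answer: -28389982397803/853292461179 ≈ -33.271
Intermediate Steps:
N(j, Q) = -176 + 8*Q (N(j, Q) = 8*(Q - 22) = 8*(-22 + Q) = -176 + 8*Q)
F(l) = 2*l*(-176 + 9*l) (F(l) = (l + l)*(l + (-176 + 8*l)) = (2*l)*(-176 + 9*l) = 2*l*(-176 + 9*l))
2782318/(-3279882) + F(-2155)/(-2601595) = 2782318/(-3279882) + (2*(-2155)*(-176 + 9*(-2155)))/(-2601595) = 2782318*(-1/3279882) + (2*(-2155)*(-176 - 19395))*(-1/2601595) = -1391159/1639941 + (2*(-2155)*(-19571))*(-1/2601595) = -1391159/1639941 + 84351010*(-1/2601595) = -1391159/1639941 - 16870202/520319 = -28389982397803/853292461179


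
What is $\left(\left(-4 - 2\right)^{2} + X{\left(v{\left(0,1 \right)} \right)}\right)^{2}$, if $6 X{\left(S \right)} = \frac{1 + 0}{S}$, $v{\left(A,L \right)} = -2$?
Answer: $\frac{185761}{144} \approx 1290.0$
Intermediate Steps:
$X{\left(S \right)} = \frac{1}{6 S}$ ($X{\left(S \right)} = \frac{\left(1 + 0\right) \frac{1}{S}}{6} = \frac{1 \frac{1}{S}}{6} = \frac{1}{6 S}$)
$\left(\left(-4 - 2\right)^{2} + X{\left(v{\left(0,1 \right)} \right)}\right)^{2} = \left(\left(-4 - 2\right)^{2} + \frac{1}{6 \left(-2\right)}\right)^{2} = \left(\left(-6\right)^{2} + \frac{1}{6} \left(- \frac{1}{2}\right)\right)^{2} = \left(36 - \frac{1}{12}\right)^{2} = \left(\frac{431}{12}\right)^{2} = \frac{185761}{144}$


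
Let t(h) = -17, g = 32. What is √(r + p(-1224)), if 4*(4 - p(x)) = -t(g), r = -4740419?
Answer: 21*I*√42997/2 ≈ 2177.3*I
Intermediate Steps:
p(x) = -¼ (p(x) = 4 - (-1)*(-17)/4 = 4 - ¼*17 = 4 - 17/4 = -¼)
√(r + p(-1224)) = √(-4740419 - ¼) = √(-18961677/4) = 21*I*√42997/2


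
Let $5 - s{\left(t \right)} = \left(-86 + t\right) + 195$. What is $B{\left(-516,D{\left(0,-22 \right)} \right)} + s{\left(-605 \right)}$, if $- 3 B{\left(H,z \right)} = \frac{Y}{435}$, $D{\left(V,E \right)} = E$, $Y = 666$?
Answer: $\frac{72571}{145} \approx 500.49$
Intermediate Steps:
$s{\left(t \right)} = -104 - t$ ($s{\left(t \right)} = 5 - \left(\left(-86 + t\right) + 195\right) = 5 - \left(109 + t\right) = -104 - t$)
$B{\left(H,z \right)} = - \frac{74}{145}$ ($B{\left(H,z \right)} = - \frac{666 \cdot \frac{1}{435}}{3} = \left(- \frac{1}{3}\right) \frac{222}{145} = - \frac{74}{145}$)
$B{\left(-516,D{\left(0,-22 \right)} \right)} + s{\left(-605 \right)} = - \frac{74}{145} - -501 = - \frac{74}{145} + \left(-104 + 605\right) = - \frac{74}{145} + 501 = \frac{72571}{145}$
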